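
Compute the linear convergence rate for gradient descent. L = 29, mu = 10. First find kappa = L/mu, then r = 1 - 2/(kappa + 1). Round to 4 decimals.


Step 1: Compute the condition number.
kappa = L/mu = 29/10 = 2.9
Step 2: Compute the convergence rate.
r = 1 - 2/(kappa + 1) = 1 - 2*mu/(L + mu) = (L - mu)/(L + mu) = 19/39 = 0.4872


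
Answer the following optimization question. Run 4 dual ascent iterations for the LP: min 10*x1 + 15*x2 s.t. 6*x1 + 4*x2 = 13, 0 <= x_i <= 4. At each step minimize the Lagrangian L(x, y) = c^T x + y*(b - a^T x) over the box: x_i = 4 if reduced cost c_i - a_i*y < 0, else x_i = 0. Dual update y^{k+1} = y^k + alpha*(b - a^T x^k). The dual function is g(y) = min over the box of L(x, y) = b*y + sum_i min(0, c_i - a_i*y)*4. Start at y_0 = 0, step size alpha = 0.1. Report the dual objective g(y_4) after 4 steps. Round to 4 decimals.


Dual ascent for LP: min 10*x1 + 15*x2, 6*x1 + 4*x2 = 13, 0 <= x_i <= 4
Step 1: y^k = 0.0, reduced costs: (10.0, 15.0)
  x^k = (0.0, 0.0), subgradient = b - a^T x = 13.0
  y^{k+1} = 0.0 + 0.1*13.0 = 1.3
Step 2: y^k = 1.3, reduced costs: (2.2, 9.8)
  x^k = (0.0, 0.0), subgradient = b - a^T x = 13.0
  y^{k+1} = 1.3 + 0.1*13.0 = 2.6
Step 3: y^k = 2.6, reduced costs: (-5.6, 4.6)
  x^k = (4.0, 0.0), subgradient = b - a^T x = -11.0
  y^{k+1} = 2.6 + 0.1*-11.0 = 1.5
Step 4: y^k = 1.5, reduced costs: (1.0, 9.0)
  x^k = (0.0, 0.0), subgradient = b - a^T x = 13.0
  y^{k+1} = 1.5 + 0.1*13.0 = 2.8
Dual objective at y_4 = 2.8: reduced costs (-6.8, 3.8), box minimizer x = (4.0, 0.0)
g(y_4) = b*y + (c1 - a1*y)*x1 + (c2 - a2*y)*x2 = 13*2.8 + (-6.8)*4.0 + 3.8*0.0 = 36.4 - 27.2 + 0.0 = 9.2


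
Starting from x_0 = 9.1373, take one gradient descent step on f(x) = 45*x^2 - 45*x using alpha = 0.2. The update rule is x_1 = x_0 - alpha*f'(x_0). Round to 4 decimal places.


We compute the gradient at x_0 and apply the update.
f'(x) = 90*x - 45
f'(9.1373) = 90*9.1373 - 45 = 777.357
x_1 = 9.1373 - 0.2*777.357 = -146.3341


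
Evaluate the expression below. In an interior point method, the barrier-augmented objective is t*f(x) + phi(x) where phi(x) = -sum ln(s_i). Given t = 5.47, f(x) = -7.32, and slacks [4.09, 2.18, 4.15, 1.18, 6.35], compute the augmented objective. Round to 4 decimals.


Step 1: Compute log-barrier.
ln values: [1.4085, 0.7793, 1.4231, 0.1655, 1.8485]
phi = -(1.4085 + 0.7793 + 1.4231 + 0.1655 + 1.8485) = -5.6249
Step 2: Compute augmented objective.
t*f(x) = 5.47*-7.32 = -40.0404
Total = -40.0404 - 5.6249 = -45.6653


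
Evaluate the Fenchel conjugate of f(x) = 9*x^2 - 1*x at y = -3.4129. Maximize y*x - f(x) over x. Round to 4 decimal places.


f*(y) = sup_x {y*x - a*x^2 - b*x} = sup_x {(y-b)*x - a*x^2}
FOC: (y - b) - 2a*x = 0 => x* = (y - b)/(2a)
x* = (-3.4129 + 1)/(2*9) = -0.1341
f*(-3.4129) = (y-b)^2/(4a) = (-3.4129 + 1)^2/(4*9)
= 5.8221/36 = 0.1617


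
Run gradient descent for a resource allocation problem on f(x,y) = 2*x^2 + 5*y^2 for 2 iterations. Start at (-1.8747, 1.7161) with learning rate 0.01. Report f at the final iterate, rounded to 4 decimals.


Gradient descent on f(x,y) = 2*x^2 + 5*y^2.
Starting point: (-1.8747, 1.7161), alpha = 0.01
Step 1: grad_x = 2*2*-1.8747 = -7.4988, grad_y = 2*5*1.7161 = 17.161
  x_1 = -1.8747 - 0.01*-7.4988 = -1.7997
  y_1 = 1.7161 - 0.01*17.161 = 1.5445
Step 2: grad_x = 2*2*-1.7997 = -7.1988, grad_y = 2*5*1.5445 = 15.4449
  x_2 = -1.7997 - 0.01*-7.1988 = -1.7277
  y_2 = 1.5445 - 0.01*15.4449 = 1.39
f(-1.7277, 1.39) = 2*(-1.7277)^2 + 5*1.39^2 = 15.6311


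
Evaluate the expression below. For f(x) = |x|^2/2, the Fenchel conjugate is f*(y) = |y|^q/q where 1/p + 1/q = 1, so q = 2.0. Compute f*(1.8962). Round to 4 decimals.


The conjugate exponent q satisfies 1/p + 1/q = 1.
p = 2, so q = 2/(2 - 1) = 2.0
|y|^q = 1.8962^2.0 = 3.5956
f*(1.8962) = 3.5956 / 2.0 = 1.7978


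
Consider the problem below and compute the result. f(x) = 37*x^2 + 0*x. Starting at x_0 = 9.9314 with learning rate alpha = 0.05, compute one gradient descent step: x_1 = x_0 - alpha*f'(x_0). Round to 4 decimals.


We compute the gradient at x_0 and apply the update.
f'(x) = 74*x + 0
f'(9.9314) = 74*9.9314 + 0 = 734.9236
x_1 = 9.9314 - 0.05*734.9236 = -26.8148


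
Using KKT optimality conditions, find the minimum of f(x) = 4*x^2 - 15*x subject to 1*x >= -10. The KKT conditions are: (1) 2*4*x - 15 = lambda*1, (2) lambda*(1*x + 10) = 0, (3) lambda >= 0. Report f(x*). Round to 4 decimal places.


Step 1: Try lambda = 0 (constraint inactive).
Stationarity: 2*4*x - 15 = 0
x* = 15/(2*4) = 1.875
Check constraint: 1*1.875 = 1.875 >= -10 -- satisfied.
Step 2: Compute optimal value.
f(x*) = 4*1.875^2 - 15*1.875 = -14.0625


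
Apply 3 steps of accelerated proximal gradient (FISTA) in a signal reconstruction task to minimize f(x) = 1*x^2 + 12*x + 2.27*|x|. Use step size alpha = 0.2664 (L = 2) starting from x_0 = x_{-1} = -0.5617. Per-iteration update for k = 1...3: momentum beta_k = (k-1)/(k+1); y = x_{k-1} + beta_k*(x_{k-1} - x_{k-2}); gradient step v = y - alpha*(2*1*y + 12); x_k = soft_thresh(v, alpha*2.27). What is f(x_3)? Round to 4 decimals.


FISTA on f(x) = 1*x^2 + 12*x + 2.27*|x|
L = 2, alpha = 0.2664
Iteration 1: beta = 0.0, y = -0.5617 + 0.0*(-0.5617 + 0.5617) = -0.5617
  grad(y) = 10.8766, v = y - alpha*grad = -3.4592
  prox(v) = soft_thresh(-3.4592, 0.6047) = -2.8545
Iteration 2: beta = 0.3333, y = -2.8545 + 0.3333*(-2.8545 + 0.5617) = -3.6188
  grad(y) = 4.7625, v = y - alpha*grad = -4.8875
  prox(v) = soft_thresh(-4.8875, 0.6047) = -4.2828
Iteration 3: beta = 0.5, y = -4.2828 + 0.5*(-4.2828 + 2.8545) = -4.9969
  grad(y) = 2.0062, v = y - alpha*grad = -5.5313
  prox(v) = soft_thresh(-5.5313, 0.6047) = -4.9266
f(x_3) = 1*(-4.9266)^2 + 12*(-4.9266) + 2.27*|-4.9266| = -23.6644


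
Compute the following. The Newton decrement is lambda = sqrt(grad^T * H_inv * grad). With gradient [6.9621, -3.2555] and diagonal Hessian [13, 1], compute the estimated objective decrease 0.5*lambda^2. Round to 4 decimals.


Step 1: H is diagonal, so H^(-1) * g = [0.5355, -3.2555].
Step 2: g^T H^(-1) g = sum_i g_i^2 / H_ii
  = (6.9621)^2/13 + (-3.2555)^2/1
  = 3.7285 + 10.5983 = 14.3268
Step 3: Objective decrease = 0.5 * g^T H^(-1) g = 7.1634


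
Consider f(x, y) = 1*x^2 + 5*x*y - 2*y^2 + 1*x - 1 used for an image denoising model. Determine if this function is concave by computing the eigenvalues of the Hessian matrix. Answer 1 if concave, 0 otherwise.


The Hessian of f(x,y) = 1*x^2 + 5*x*y - 2*y^2 + 1*x - 1 is:
H = [[2, 5], [5, -4]]
Trace = 2 - 4 = -2
Determinant = 2*-4 - (5)^2 = -33
Discriminant = (-2)^2 - 4*-33 = 136.0
Eigenvalues: lambda_1 = -6.831, lambda_2 = 4.831
The function is not concave.

0


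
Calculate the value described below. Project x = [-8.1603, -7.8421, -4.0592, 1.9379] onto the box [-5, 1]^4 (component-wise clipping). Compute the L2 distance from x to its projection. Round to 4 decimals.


Project each component onto [-5, 1].
clip(-8.1603) = -5.0, clip(-7.8421) = -5.0, clip(-4.0592) = -4.0592, clip(1.9379) = 1.0
Projection = [-5.0, -5.0, -4.0592, 1.0]
Squared diffs: [9.9875, 8.0775, 0.0, 0.8797]
Distance = sqrt(18.9447) = 4.3525


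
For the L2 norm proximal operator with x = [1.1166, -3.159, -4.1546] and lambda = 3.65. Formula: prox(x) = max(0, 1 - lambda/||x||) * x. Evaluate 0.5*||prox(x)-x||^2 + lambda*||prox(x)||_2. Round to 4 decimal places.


Step 1: Compute ||x||.
||x|| = 5.3373
Step 2: Compute scaling factor.
scale = max(0, 1 - 3.65/5.3373) = 0.3161
Step 3: prox(x) = [0.353, -0.9987, -1.3134]
||prox(x)|| = 1.6873
Step 4: Proximal objective.
0.5*||prox-x||^2 = 6.6613
lambda*||prox|| = 6.1586
Total = 12.8199


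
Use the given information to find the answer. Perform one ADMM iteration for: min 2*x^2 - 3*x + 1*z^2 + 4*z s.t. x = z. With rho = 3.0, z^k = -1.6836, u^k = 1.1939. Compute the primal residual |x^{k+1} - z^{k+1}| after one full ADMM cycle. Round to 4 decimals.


ADMM iteration with rho = 3.0, z^k = -1.6836, u^k = 1.1939
Step 1: x-update.
Minimize 2*x^2 - 3*x + (3.0/2)*(x + 1.6836 + 1.1939)^2
FOC: (2*2 + 3.0)*x = 3 + 3.0*(-1.6836 - 1.1939)
x^{k+1} = -0.8046
Step 2: z-update.
Minimize 1*z^2 + 4*z + (3.0/2)*(-0.8046 - z + 1.1939)^2
FOC: (2*1 + 3.0)*z = -4 + 3.0*(-0.8046 + 1.1939)
z^{k+1} = -0.5664
Step 3: u-update.
u^{k+1} = 1.1939 - 0.8046 + 0.5664 = 0.9557
Step 4: Primal residual = |-0.8046 + 0.5664| = 0.2382


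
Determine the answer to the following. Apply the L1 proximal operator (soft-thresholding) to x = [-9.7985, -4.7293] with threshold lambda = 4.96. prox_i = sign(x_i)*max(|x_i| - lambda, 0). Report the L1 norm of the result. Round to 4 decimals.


Soft-thresholding with lambda = 4.96:
prox(-9.7985) = sign(-9.7985)*max(|-9.7985| - 4.96, 0) = -4.8385
prox(-4.7293) = sign(-4.7293)*max(|-4.7293| - 4.96, 0) = 0.0
prox(x) = [-4.8385, 0.0]
||prox(x)||_1 = 4.8385 + 0.0 = 4.8385


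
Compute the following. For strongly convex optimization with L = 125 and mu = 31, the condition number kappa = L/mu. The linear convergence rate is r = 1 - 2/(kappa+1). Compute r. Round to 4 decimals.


Step 1: Compute the condition number.
kappa = L/mu = 125/31 = 4.0323
Step 2: Compute the convergence rate.
r = 1 - 2/(kappa + 1) = 1 - 2*mu/(L + mu) = (L - mu)/(L + mu) = 94/156 = 0.6026


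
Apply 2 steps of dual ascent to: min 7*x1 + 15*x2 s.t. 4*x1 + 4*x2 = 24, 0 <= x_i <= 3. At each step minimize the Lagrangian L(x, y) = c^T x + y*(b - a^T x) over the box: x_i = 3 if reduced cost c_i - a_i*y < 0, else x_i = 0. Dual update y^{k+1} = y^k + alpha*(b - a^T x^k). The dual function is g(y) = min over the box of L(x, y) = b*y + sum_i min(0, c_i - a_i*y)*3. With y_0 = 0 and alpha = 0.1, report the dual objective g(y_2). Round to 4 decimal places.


Dual ascent for LP: min 7*x1 + 15*x2, 4*x1 + 4*x2 = 24, 0 <= x_i <= 3
Step 1: y^k = 0.0, reduced costs: (7.0, 15.0)
  x^k = (0.0, 0.0), subgradient = b - a^T x = 24.0
  y^{k+1} = 0.0 + 0.1*24.0 = 2.4
Step 2: y^k = 2.4, reduced costs: (-2.6, 5.4)
  x^k = (3.0, 0.0), subgradient = b - a^T x = 12.0
  y^{k+1} = 2.4 + 0.1*12.0 = 3.6
Dual objective at y_2 = 3.6: reduced costs (-7.4, 0.6), box minimizer x = (3.0, 0.0)
g(y_2) = b*y + (c1 - a1*y)*x1 + (c2 - a2*y)*x2 = 24*3.6 + (-7.4)*3.0 + 0.6*0.0 = 86.4 - 22.2 + 0.0 = 64.2


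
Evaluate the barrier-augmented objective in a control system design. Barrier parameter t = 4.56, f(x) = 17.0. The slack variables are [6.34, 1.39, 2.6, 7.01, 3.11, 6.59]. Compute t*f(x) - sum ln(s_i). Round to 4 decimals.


Step 1: Compute log-barrier.
ln values: [1.8469, 0.3293, 0.9555, 1.9473, 1.1346, 1.8856]
phi = -(1.8469 + 0.3293 + 0.9555 + 1.9473 + 1.1346 + 1.8856) = -8.0992
Step 2: Compute augmented objective.
t*f(x) = 4.56*17.0 = 77.52
Total = 77.52 - 8.0992 = 69.4208


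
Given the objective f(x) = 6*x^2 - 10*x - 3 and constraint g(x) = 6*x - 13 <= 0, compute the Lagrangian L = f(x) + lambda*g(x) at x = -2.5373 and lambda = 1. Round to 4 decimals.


Step 1: Evaluate f(x).
f(-2.5373) = 6*(-2.5373)^2 - 10*(-2.5373) - 3 = 61.0003
Step 2: Evaluate g(x).
g(-2.5373) = 6*-2.5373 - 13 = -28.2238
Step 3: Compute Lagrangian.
L = 61.0003 + 1*-28.2238 = 32.7765


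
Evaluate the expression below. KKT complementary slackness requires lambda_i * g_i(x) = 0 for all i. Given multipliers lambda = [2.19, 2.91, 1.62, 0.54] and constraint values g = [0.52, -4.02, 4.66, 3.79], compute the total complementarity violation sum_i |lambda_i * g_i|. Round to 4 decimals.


KKT complementary slackness check:
lambda_1 * g_1 = 2.19 * 0.52 = 1.1388
lambda_2 * g_2 = 2.91 * -4.02 = -11.6982
lambda_3 * g_3 = 1.62 * 4.66 = 7.5492
lambda_4 * g_4 = 0.54 * 3.79 = 2.0466
Total violation = 1.1388 + 11.6982 + 7.5492 + 2.0466 = 22.4328


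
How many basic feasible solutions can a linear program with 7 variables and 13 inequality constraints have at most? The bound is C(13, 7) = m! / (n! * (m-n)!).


Each vertex corresponds to some choice of n active constraints out of m, so the number of vertices is at most C(m, n) = m! / (n!(m-n)!).
m = 13, n = 7
Numerator: 13 * 12 * 11 * 10 * 9 * 8 * 7
Denominator: 7! = 5040
C(13, 7) = 1716


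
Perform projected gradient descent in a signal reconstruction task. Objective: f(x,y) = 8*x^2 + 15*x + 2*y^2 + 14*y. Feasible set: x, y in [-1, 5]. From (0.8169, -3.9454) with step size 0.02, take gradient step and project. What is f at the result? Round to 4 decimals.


Step 1: Compute gradient at (0.8169, -3.9454).
grad_x = 2*8*0.8169 + 15 = 28.0704
grad_y = 2*2*-3.9454 + 14 = -1.7816
Step 2: Gradient step.
x_raw = 0.8169 - 0.02*28.0704 = 0.2555
y_raw = -3.9454 - 0.02*-1.7816 = -3.9098
Step 3: Project onto [-1, 5].
x_proj = clip(0.2555) = 0.2555
y_proj = clip(-3.9098) = -1.0
Step 4: Evaluate f.
f(0.2555, -1.0) = -7.6454


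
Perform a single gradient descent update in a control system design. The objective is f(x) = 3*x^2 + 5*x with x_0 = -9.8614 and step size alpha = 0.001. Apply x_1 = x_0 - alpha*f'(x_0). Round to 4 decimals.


We compute the gradient at x_0 and apply the update.
f'(x) = 6*x + 5
f'(-9.8614) = 6*-9.8614 + 5 = -54.1684
x_1 = -9.8614 - 0.001*-54.1684 = -9.8072


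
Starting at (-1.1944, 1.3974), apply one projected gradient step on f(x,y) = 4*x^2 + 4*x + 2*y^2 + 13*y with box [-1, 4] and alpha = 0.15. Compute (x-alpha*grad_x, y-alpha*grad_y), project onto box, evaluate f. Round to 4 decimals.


Step 1: Compute gradient at (-1.1944, 1.3974).
grad_x = 2*4*-1.1944 + 4 = -5.5552
grad_y = 2*2*1.3974 + 13 = 18.5896
Step 2: Gradient step.
x_raw = -1.1944 - 0.15*-5.5552 = -0.3611
y_raw = 1.3974 - 0.15*18.5896 = -1.391
Step 3: Project onto [-1, 4].
x_proj = clip(-0.3611) = -0.3611
y_proj = clip(-1.391) = -1.0
Step 4: Evaluate f.
f(-0.3611, -1.0) = -11.9228


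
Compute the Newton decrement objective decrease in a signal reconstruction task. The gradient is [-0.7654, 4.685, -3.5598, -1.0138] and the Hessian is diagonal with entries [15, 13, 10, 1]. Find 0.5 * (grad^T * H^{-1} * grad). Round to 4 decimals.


Step 1: H is diagonal, so H^(-1) * g = [-0.051, 0.3604, -0.356, -1.0138].
Step 2: g^T H^(-1) g = sum_i g_i^2 / H_ii
  = (-0.7654)^2/15 + (4.685)^2/13 + (-3.5598)^2/10 + (-1.0138)^2/1
  = 0.0391 + 1.6884 + 1.2672 + 1.0278 = 4.0225
Step 3: Objective decrease = 0.5 * g^T H^(-1) g = 2.0112


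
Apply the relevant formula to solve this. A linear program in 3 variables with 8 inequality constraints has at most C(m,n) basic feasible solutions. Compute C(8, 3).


Each vertex corresponds to some choice of n active constraints out of m, so the number of vertices is at most C(m, n) = m! / (n!(m-n)!).
m = 8, n = 3
Numerator: 8 * 7 * 6
Denominator: 3! = 6
C(8, 3) = 56


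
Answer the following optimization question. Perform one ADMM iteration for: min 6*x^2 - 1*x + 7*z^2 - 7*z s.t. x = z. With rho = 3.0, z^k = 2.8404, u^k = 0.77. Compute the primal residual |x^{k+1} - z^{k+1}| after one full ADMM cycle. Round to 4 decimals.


ADMM iteration with rho = 3.0, z^k = 2.8404, u^k = 0.77
Step 1: x-update.
Minimize 6*x^2 - 1*x + (3.0/2)*(x - 2.8404 + 0.77)^2
FOC: (2*6 + 3.0)*x = 1 + 3.0*(2.8404 - 0.77)
x^{k+1} = 0.4807
Step 2: z-update.
Minimize 7*z^2 - 7*z + (3.0/2)*(0.4807 - z + 0.77)^2
FOC: (2*7 + 3.0)*z = 7 + 3.0*(0.4807 + 0.77)
z^{k+1} = 0.6325
Step 3: u-update.
u^{k+1} = 0.77 + 0.4807 - 0.6325 = 0.6183
Step 4: Primal residual = |0.4807 - 0.6325| = 0.1517


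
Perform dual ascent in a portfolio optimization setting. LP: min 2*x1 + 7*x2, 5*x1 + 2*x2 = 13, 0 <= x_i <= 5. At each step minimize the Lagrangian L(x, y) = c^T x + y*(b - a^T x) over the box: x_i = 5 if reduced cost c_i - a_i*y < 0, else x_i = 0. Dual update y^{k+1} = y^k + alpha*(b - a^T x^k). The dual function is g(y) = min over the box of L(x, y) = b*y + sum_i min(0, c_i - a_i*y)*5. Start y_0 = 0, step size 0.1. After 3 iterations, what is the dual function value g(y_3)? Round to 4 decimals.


Dual ascent for LP: min 2*x1 + 7*x2, 5*x1 + 2*x2 = 13, 0 <= x_i <= 5
Step 1: y^k = 0.0, reduced costs: (2.0, 7.0)
  x^k = (0.0, 0.0), subgradient = b - a^T x = 13.0
  y^{k+1} = 0.0 + 0.1*13.0 = 1.3
Step 2: y^k = 1.3, reduced costs: (-4.5, 4.4)
  x^k = (5.0, 0.0), subgradient = b - a^T x = -12.0
  y^{k+1} = 1.3 + 0.1*-12.0 = 0.1
Step 3: y^k = 0.1, reduced costs: (1.5, 6.8)
  x^k = (0.0, 0.0), subgradient = b - a^T x = 13.0
  y^{k+1} = 0.1 + 0.1*13.0 = 1.4
Dual objective at y_3 = 1.4: reduced costs (-5.0, 4.2), box minimizer x = (5.0, 0.0)
g(y_3) = b*y + (c1 - a1*y)*x1 + (c2 - a2*y)*x2 = 13*1.4 + (-5.0)*5.0 + 4.2*0.0 = 18.2 - 25.0 + 0.0 = -6.8


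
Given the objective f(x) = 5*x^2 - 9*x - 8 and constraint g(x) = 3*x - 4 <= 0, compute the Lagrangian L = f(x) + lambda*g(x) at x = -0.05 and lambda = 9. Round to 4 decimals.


Step 1: Evaluate f(x).
f(-0.05) = 5*(-0.05)^2 - 9*(-0.05) - 8 = -7.5375
Step 2: Evaluate g(x).
g(-0.05) = 3*-0.05 - 4 = -4.15
Step 3: Compute Lagrangian.
L = -7.5375 + 9*-4.15 = -44.8875


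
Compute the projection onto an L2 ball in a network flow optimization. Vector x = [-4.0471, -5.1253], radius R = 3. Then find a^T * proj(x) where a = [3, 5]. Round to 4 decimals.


Step 1: Compute ||x|| (intermediates to 6 decimals).
||x|| = sqrt((-4.0471)^2 + (-5.1253)^2) = 6.530522
Step 2: Project.
Since ||x|| > R, scale = R/||x|| = 3/6.530522 = 0.459381, proj(x) = scale * x
proj(x) = [-1.859161, -2.354465]
Step 3: Dot product.
a^T * proj(x) = 3*(-1.859161) + 5*(-2.354465) = -17.3498


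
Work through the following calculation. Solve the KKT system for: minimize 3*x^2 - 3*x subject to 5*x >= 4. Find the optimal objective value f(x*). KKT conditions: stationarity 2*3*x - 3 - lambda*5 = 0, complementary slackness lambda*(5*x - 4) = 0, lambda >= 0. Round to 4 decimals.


Step 1: Try lambda = 0 (constraint inactive).
x_unc = 3/(2*3) = 0.5
Check: 5*0.5 = 2.5 < 4 -- violated!
Step 2: Constraint must be active: 5*x = 4
x* = 4/5 = 0.8
lambda = (2*3*0.8 - 3)/5 = 0.36
Step 3: Compute optimal value.
f(x*) = 3*0.8^2 - 3*0.8 = -0.48


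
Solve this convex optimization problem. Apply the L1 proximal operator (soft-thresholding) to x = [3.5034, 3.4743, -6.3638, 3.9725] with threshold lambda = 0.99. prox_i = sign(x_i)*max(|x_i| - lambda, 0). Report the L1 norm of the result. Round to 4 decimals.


Soft-thresholding with lambda = 0.99:
prox(3.5034) = sign(3.5034)*max(|3.5034| - 0.99, 0) = 2.5134
prox(3.4743) = sign(3.4743)*max(|3.4743| - 0.99, 0) = 2.4843
prox(-6.3638) = sign(-6.3638)*max(|-6.3638| - 0.99, 0) = -5.3738
prox(3.9725) = sign(3.9725)*max(|3.9725| - 0.99, 0) = 2.9825
prox(x) = [2.5134, 2.4843, -5.3738, 2.9825]
||prox(x)||_1 = 2.5134 + 2.4843 + 5.3738 + 2.9825 = 13.354


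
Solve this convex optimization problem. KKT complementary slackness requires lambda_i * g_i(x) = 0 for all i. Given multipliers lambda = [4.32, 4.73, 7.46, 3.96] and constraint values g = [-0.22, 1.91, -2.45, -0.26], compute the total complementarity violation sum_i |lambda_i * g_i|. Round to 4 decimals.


KKT complementary slackness check:
lambda_1 * g_1 = 4.32 * -0.22 = -0.9504
lambda_2 * g_2 = 4.73 * 1.91 = 9.0343
lambda_3 * g_3 = 7.46 * -2.45 = -18.277
lambda_4 * g_4 = 3.96 * -0.26 = -1.0296
Total violation = 0.9504 + 9.0343 + 18.277 + 1.0296 = 29.2913


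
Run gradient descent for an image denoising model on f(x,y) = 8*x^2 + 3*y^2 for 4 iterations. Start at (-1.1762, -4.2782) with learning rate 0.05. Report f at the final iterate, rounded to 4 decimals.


Gradient descent on f(x,y) = 8*x^2 + 3*y^2.
Starting point: (-1.1762, -4.2782), alpha = 0.05
Step 1: grad_x = 2*8*-1.1762 = -18.8192, grad_y = 2*3*-4.2782 = -25.6692
  x_1 = -1.1762 - 0.05*-18.8192 = -0.2352
  y_1 = -4.2782 - 0.05*-25.6692 = -2.9947
Step 2: grad_x = 2*8*-0.2352 = -3.7638, grad_y = 2*3*-2.9947 = -17.9684
  x_2 = -0.2352 - 0.05*-3.7638 = -0.047
  y_2 = -2.9947 - 0.05*-17.9684 = -2.0963
Step 3: grad_x = 2*8*-0.047 = -0.7528, grad_y = 2*3*-2.0963 = -12.5779
  x_3 = -0.047 - 0.05*-0.7528 = -0.0094
  y_3 = -2.0963 - 0.05*-12.5779 = -1.4674
Step 4: grad_x = 2*8*-0.0094 = -0.1506, grad_y = 2*3*-1.4674 = -8.8045
  x_4 = -0.0094 - 0.05*-0.1506 = -0.0019
  y_4 = -1.4674 - 0.05*-8.8045 = -1.0272
f(-0.0019, -1.0272) = 8*(-0.0019)^2 + 3*(-1.0272)^2 = 3.1654


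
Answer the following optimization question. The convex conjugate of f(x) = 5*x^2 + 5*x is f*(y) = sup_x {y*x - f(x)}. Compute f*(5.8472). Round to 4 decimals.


f*(y) = sup_x {y*x - a*x^2 - b*x} = sup_x {(y-b)*x - a*x^2}
FOC: (y - b) - 2a*x = 0 => x* = (y - b)/(2a)
x* = (5.8472 - 5)/(2*5) = 0.0847
f*(5.8472) = (y-b)^2/(4a) = (5.8472 - 5)^2/(4*5)
= 0.7177/20 = 0.0359


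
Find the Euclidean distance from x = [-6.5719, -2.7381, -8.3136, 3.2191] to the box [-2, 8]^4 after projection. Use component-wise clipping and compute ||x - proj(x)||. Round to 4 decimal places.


Project each component onto [-2, 8].
clip(-6.5719) = -2.0, clip(-2.7381) = -2.0, clip(-8.3136) = -2.0, clip(3.2191) = 3.2191
Projection = [-2.0, -2.0, -2.0, 3.2191]
Squared diffs: [20.9023, 0.5448, 39.8615, 0.0]
Distance = sqrt(61.3086) = 7.83


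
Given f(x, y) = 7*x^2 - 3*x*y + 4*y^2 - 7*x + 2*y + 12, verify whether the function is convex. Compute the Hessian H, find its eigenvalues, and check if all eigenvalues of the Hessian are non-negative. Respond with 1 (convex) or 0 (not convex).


The Hessian of f(x,y) = 7*x^2 - 3*x*y + 4*y^2 - 7*x + 2*y + 12 is:
H = [[14, -3], [-3, 8]]
Trace = 14 + 8 = 22
Determinant = 14*8 - (-3)^2 = 103
Discriminant = (22)^2 - 4*103 = 72.0
Eigenvalues: lambda_1 = 6.7574, lambda_2 = 15.2426
The function is convex.

1


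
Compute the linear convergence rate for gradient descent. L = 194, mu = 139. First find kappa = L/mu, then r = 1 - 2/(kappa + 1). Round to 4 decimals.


Step 1: Compute the condition number.
kappa = L/mu = 194/139 = 1.3957
Step 2: Compute the convergence rate.
r = 1 - 2/(kappa + 1) = 1 - 2*mu/(L + mu) = (L - mu)/(L + mu) = 55/333 = 0.1652


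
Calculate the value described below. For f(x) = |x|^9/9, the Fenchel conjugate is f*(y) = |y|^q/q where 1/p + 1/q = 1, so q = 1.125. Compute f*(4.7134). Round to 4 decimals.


The conjugate exponent q satisfies 1/p + 1/q = 1.
p = 9, so q = 9/(9 - 1) = 1.125
|y|^q = 4.7134^1.125 = 5.7214
f*(4.7134) = 5.7214 / 1.125 = 5.0857


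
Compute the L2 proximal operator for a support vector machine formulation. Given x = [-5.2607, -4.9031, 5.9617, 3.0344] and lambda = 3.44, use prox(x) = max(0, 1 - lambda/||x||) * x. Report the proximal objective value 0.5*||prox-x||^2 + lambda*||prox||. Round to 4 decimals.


Step 1: Compute ||x||.
||x|| = 9.8216
Step 2: Compute scaling factor.
scale = max(0, 1 - 3.44/9.8216) = 0.6498
Step 3: prox(x) = [-3.4182, -3.1858, 3.8736, 1.9716]
||prox(x)|| = 6.3816
Step 4: Proximal objective.
0.5*||prox-x||^2 = 5.9168
lambda*||prox|| = 21.9527
Total = 27.8697


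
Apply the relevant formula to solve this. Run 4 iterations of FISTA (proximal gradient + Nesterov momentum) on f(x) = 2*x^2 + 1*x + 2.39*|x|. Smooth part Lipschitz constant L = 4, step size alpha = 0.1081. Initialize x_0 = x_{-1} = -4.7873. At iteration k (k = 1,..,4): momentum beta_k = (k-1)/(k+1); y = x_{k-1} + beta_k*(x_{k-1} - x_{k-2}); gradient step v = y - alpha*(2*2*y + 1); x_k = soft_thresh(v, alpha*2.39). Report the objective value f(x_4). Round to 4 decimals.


FISTA on f(x) = 2*x^2 + 1*x + 2.39*|x|
L = 4, alpha = 0.1081
Iteration 1: beta = 0.0, y = -4.7873 + 0.0*(-4.7873 + 4.7873) = -4.7873
  grad(y) = -18.1492, v = y - alpha*grad = -2.8254
  prox(v) = soft_thresh(-2.8254, 0.2584) = -2.567
Iteration 2: beta = 0.3333, y = -2.567 + 0.3333*(-2.567 + 4.7873) = -1.8269
  grad(y) = -6.3077, v = y - alpha*grad = -1.1451
  prox(v) = soft_thresh(-1.1451, 0.2584) = -0.8867
Iteration 3: beta = 0.5, y = -0.8867 + 0.5*(-0.8867 + 2.567) = -0.0465
  grad(y) = 0.8138, v = y - alpha*grad = -0.1345
  prox(v) = soft_thresh(-0.1345, 0.2584) = 0.0
Iteration 4: beta = 0.6, y = 0.0 + 0.6*(0.0 + 0.8867) = 0.532
  grad(y) = 3.1281, v = y - alpha*grad = 0.1939
  prox(v) = soft_thresh(0.1939, 0.2584) = 0.0
f(x_4) = 2*0.0^2 + 1*0.0 + 2.39*|0.0| = 0.0


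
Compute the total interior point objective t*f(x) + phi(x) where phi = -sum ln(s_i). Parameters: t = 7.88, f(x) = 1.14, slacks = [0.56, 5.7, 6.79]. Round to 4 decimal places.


Step 1: Compute log-barrier.
ln values: [-0.5798, 1.7405, 1.9155]
phi = -(-0.5798 + 1.7405 + 1.9155) = -3.0761
Step 2: Compute augmented objective.
t*f(x) = 7.88*1.14 = 8.9832
Total = 8.9832 - 3.0761 = 5.9071


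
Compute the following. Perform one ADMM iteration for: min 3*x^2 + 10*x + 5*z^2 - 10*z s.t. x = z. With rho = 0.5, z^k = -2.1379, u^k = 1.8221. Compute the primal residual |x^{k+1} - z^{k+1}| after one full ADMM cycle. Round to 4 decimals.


ADMM iteration with rho = 0.5, z^k = -2.1379, u^k = 1.8221
Step 1: x-update.
Minimize 3*x^2 + 10*x + (0.5/2)*(x + 2.1379 + 1.8221)^2
FOC: (2*3 + 0.5)*x = -10 + 0.5*(-2.1379 - 1.8221)
x^{k+1} = -1.8431
Step 2: z-update.
Minimize 5*z^2 - 10*z + (0.5/2)*(-1.8431 - z + 1.8221)^2
FOC: (2*5 + 0.5)*z = 10 + 0.5*(-1.8431 + 1.8221)
z^{k+1} = 0.9514
Step 3: u-update.
u^{k+1} = 1.8221 - 1.8431 - 0.9514 = -0.9724
Step 4: Primal residual = |-1.8431 - 0.9514| = 2.7945


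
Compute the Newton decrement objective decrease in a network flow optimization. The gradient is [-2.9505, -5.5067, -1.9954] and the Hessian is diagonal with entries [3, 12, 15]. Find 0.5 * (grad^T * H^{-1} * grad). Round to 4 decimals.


Step 1: H is diagonal, so H^(-1) * g = [-0.9835, -0.4589, -0.133].
Step 2: g^T H^(-1) g = sum_i g_i^2 / H_ii
  = (-2.9505)^2/3 + (-5.5067)^2/12 + (-1.9954)^2/15
  = 2.9018 + 2.527 + 0.2654 = 5.6942
Step 3: Objective decrease = 0.5 * g^T H^(-1) g = 2.8471


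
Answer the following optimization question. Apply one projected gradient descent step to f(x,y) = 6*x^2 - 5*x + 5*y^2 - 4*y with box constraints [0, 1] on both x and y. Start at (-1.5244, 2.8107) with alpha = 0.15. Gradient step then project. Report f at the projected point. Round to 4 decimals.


Step 1: Compute gradient at (-1.5244, 2.8107).
grad_x = 2*6*-1.5244 - 5 = -23.2928
grad_y = 2*5*2.8107 - 4 = 24.107
Step 2: Gradient step.
x_raw = -1.5244 - 0.15*-23.2928 = 1.9695
y_raw = 2.8107 - 0.15*24.107 = -0.8054
Step 3: Project onto [0, 1].
x_proj = clip(1.9695) = 1.0
y_proj = clip(-0.8054) = 0.0
Step 4: Evaluate f.
f(1.0, 0.0) = 1.0


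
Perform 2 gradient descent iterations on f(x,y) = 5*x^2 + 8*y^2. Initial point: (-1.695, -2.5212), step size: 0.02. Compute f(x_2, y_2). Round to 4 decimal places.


Gradient descent on f(x,y) = 5*x^2 + 8*y^2.
Starting point: (-1.695, -2.5212), alpha = 0.02
Step 1: grad_x = 2*5*-1.695 = -16.95, grad_y = 2*8*-2.5212 = -40.3392
  x_1 = -1.695 - 0.02*-16.95 = -1.356
  y_1 = -2.5212 - 0.02*-40.3392 = -1.7144
Step 2: grad_x = 2*5*-1.356 = -13.56, grad_y = 2*8*-1.7144 = -27.4307
  x_2 = -1.356 - 0.02*-13.56 = -1.0848
  y_2 = -1.7144 - 0.02*-27.4307 = -1.1658
f(-1.0848, -1.1658) = 5*(-1.0848)^2 + 8*(-1.1658)^2 = 16.7567


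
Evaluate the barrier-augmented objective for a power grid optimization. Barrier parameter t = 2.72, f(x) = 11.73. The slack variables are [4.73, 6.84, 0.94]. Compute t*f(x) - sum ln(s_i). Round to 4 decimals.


Step 1: Compute log-barrier.
ln values: [1.5539, 1.9228, -0.0619]
phi = -(1.5539 + 1.9228 - 0.0619) = -3.4148
Step 2: Compute augmented objective.
t*f(x) = 2.72*11.73 = 31.9056
Total = 31.9056 - 3.4148 = 28.4908


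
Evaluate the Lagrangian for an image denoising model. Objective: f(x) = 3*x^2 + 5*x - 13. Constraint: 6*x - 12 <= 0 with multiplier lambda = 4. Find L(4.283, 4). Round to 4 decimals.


Step 1: Evaluate f(x).
f(4.283) = 3*4.283^2 + 5*4.283 - 13 = 63.4473
Step 2: Evaluate g(x).
g(4.283) = 6*4.283 - 12 = 13.698
Step 3: Compute Lagrangian.
L = 63.4473 + 4*13.698 = 118.2393


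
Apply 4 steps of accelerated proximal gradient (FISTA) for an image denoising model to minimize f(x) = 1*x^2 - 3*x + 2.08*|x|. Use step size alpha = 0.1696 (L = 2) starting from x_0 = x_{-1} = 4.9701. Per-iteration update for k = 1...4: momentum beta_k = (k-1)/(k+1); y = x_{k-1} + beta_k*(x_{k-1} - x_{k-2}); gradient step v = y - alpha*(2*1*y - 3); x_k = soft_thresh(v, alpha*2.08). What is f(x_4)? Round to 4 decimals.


FISTA on f(x) = 1*x^2 - 3*x + 2.08*|x|
L = 2, alpha = 0.1696
Iteration 1: beta = 0.0, y = 4.9701 + 0.0*(4.9701 - 4.9701) = 4.9701
  grad(y) = 6.9402, v = y - alpha*grad = 3.793
  prox(v) = soft_thresh(3.793, 0.3528) = 3.4403
Iteration 2: beta = 0.3333, y = 3.4403 + 0.3333*(3.4403 - 4.9701) = 2.9303
  grad(y) = 2.8607, v = y - alpha*grad = 2.4452
  prox(v) = soft_thresh(2.4452, 0.3528) = 2.0924
Iteration 3: beta = 0.5, y = 2.0924 + 0.5*(2.0924 - 3.4403) = 1.4185
  grad(y) = -0.1631, v = y - alpha*grad = 1.4461
  prox(v) = soft_thresh(1.4461, 0.3528) = 1.0933
Iteration 4: beta = 0.6, y = 1.0933 + 0.6*(1.0933 - 2.0924) = 0.4939
  grad(y) = -2.0122, v = y - alpha*grad = 0.8352
  prox(v) = soft_thresh(0.8352, 0.3528) = 0.4824
f(x_4) = 1*0.4824^2 - 3*0.4824 + 2.08*|0.4824| = -0.2111


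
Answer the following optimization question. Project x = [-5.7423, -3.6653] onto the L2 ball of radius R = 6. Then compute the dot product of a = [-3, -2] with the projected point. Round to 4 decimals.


Step 1: Compute ||x|| (intermediates to 6 decimals).
||x|| = sqrt((-5.7423)^2 + (-3.6653)^2) = 6.812374
Step 2: Project.
Since ||x|| > R, scale = R/||x|| = 6/6.812374 = 0.88075, proj(x) = scale * x
proj(x) = [-5.057531, -3.228213]
Step 3: Dot product.
a^T * proj(x) = -3*(-5.057531) - 2*(-3.228213) = 21.629


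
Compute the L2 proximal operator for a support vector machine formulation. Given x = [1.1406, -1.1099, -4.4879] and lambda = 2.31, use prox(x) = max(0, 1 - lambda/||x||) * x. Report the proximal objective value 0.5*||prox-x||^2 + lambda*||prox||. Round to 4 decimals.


Step 1: Compute ||x||.
||x|| = 4.7617
Step 2: Compute scaling factor.
scale = max(0, 1 - 2.31/4.7617) = 0.5149
Step 3: prox(x) = [0.5873, -0.5715, -2.3107]
||prox(x)|| = 2.4517
Step 4: Proximal objective.
0.5*||prox-x||^2 = 2.6681
lambda*||prox|| = 5.6634
Total = 8.3316


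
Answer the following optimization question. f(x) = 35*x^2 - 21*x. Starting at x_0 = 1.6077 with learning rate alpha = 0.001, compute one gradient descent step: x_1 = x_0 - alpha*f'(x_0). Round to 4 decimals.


We compute the gradient at x_0 and apply the update.
f'(x) = 70*x - 21
f'(1.6077) = 70*1.6077 - 21 = 91.539
x_1 = 1.6077 - 0.001*91.539 = 1.5162


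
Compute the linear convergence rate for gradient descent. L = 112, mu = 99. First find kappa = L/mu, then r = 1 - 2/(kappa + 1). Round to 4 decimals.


Step 1: Compute the condition number.
kappa = L/mu = 112/99 = 1.1313
Step 2: Compute the convergence rate.
r = 1 - 2/(kappa + 1) = 1 - 2*mu/(L + mu) = (L - mu)/(L + mu) = 13/211 = 0.0616


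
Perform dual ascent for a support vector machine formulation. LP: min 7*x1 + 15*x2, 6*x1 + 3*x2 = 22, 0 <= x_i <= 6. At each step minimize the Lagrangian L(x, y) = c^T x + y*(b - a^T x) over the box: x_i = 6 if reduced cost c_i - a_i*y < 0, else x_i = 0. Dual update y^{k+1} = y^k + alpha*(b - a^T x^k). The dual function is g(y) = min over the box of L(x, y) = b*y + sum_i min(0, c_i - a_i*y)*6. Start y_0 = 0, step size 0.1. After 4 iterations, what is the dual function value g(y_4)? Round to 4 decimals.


Dual ascent for LP: min 7*x1 + 15*x2, 6*x1 + 3*x2 = 22, 0 <= x_i <= 6
Step 1: y^k = 0.0, reduced costs: (7.0, 15.0)
  x^k = (0.0, 0.0), subgradient = b - a^T x = 22.0
  y^{k+1} = 0.0 + 0.1*22.0 = 2.2
Step 2: y^k = 2.2, reduced costs: (-6.2, 8.4)
  x^k = (6.0, 0.0), subgradient = b - a^T x = -14.0
  y^{k+1} = 2.2 + 0.1*-14.0 = 0.8
Step 3: y^k = 0.8, reduced costs: (2.2, 12.6)
  x^k = (0.0, 0.0), subgradient = b - a^T x = 22.0
  y^{k+1} = 0.8 + 0.1*22.0 = 3.0
Step 4: y^k = 3.0, reduced costs: (-11.0, 6.0)
  x^k = (6.0, 0.0), subgradient = b - a^T x = -14.0
  y^{k+1} = 3.0 + 0.1*-14.0 = 1.6
Dual objective at y_4 = 1.6: reduced costs (-2.6, 10.2), box minimizer x = (6.0, 0.0)
g(y_4) = b*y + (c1 - a1*y)*x1 + (c2 - a2*y)*x2 = 22*1.6 + (-2.6)*6.0 + 10.2*0.0 = 35.2 - 15.6 + 0.0 = 19.6


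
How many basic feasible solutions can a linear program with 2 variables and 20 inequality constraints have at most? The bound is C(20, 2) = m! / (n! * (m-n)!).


Each vertex corresponds to some choice of n active constraints out of m, so the number of vertices is at most C(m, n) = m! / (n!(m-n)!).
m = 20, n = 2
Numerator: 20 * 19
Denominator: 2! = 2
C(20, 2) = 190


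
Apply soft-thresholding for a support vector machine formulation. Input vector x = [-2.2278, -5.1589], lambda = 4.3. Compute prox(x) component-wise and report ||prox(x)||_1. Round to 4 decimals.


Soft-thresholding with lambda = 4.3:
prox(-2.2278) = sign(-2.2278)*max(|-2.2278| - 4.3, 0) = 0.0
prox(-5.1589) = sign(-5.1589)*max(|-5.1589| - 4.3, 0) = -0.8589
prox(x) = [0.0, -0.8589]
||prox(x)||_1 = 0.0 + 0.8589 = 0.8589


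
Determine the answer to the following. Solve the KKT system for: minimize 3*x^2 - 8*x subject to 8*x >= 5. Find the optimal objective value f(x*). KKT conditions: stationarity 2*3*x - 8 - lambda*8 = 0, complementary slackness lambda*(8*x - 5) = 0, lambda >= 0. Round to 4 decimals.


Step 1: Try lambda = 0 (constraint inactive).
Stationarity: 2*3*x - 8 = 0
x* = 8/(2*3) = 4/3 = 1.3333 (rounded; the exact value 4/3 is used below)
Check constraint: 8*1.3333 = 10.6664 >= 5 -- satisfied.
Step 2: Compute optimal value.
f(x*) = 3*(4/3)^2 - 8*(4/3) = -5.3333


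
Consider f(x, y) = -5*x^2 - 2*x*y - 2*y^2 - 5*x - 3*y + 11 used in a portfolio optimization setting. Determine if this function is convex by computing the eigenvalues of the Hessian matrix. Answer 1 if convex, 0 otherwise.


The Hessian of f(x,y) = -5*x^2 - 2*x*y - 2*y^2 - 5*x - 3*y + 11 is:
H = [[-10, -2], [-2, -4]]
Trace = -10 - 4 = -14
Determinant = -10*-4 - (-2)^2 = 36
Discriminant = (-14)^2 - 4*36 = 52.0
Eigenvalues: lambda_1 = -10.6056, lambda_2 = -3.3944
The function is not convex.

0


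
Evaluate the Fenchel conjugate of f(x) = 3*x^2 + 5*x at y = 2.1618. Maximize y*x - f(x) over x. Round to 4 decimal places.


f*(y) = sup_x {y*x - a*x^2 - b*x} = sup_x {(y-b)*x - a*x^2}
FOC: (y - b) - 2a*x = 0 => x* = (y - b)/(2a)
x* = (2.1618 - 5)/(2*3) = -0.473
f*(2.1618) = (y-b)^2/(4a) = (2.1618 - 5)^2/(4*3)
= 8.0554/12 = 0.6713


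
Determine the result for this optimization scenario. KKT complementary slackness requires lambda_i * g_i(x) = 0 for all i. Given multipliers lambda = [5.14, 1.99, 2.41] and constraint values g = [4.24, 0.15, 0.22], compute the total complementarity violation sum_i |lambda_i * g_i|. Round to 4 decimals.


KKT complementary slackness check:
lambda_1 * g_1 = 5.14 * 4.24 = 21.7936
lambda_2 * g_2 = 1.99 * 0.15 = 0.2985
lambda_3 * g_3 = 2.41 * 0.22 = 0.5302
Total violation = 21.7936 + 0.2985 + 0.5302 = 22.6223


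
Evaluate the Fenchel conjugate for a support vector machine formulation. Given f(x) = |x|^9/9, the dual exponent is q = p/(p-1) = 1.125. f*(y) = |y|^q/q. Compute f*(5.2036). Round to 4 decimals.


The conjugate exponent q satisfies 1/p + 1/q = 1.
p = 9, so q = 9/(9 - 1) = 1.125
|y|^q = 5.2036^1.125 = 6.395
f*(5.2036) = 6.395 / 1.125 = 5.6845


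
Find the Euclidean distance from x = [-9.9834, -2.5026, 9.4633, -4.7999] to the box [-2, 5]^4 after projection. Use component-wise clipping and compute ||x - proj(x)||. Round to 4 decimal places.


Project each component onto [-2, 5].
clip(-9.9834) = -2.0, clip(-2.5026) = -2.0, clip(9.4633) = 5.0, clip(-4.7999) = -2.0
Projection = [-2.0, -2.0, 5.0, -2.0]
Squared diffs: [63.7347, 0.2526, 19.921, 7.8394]
Distance = sqrt(91.7477) = 9.5785


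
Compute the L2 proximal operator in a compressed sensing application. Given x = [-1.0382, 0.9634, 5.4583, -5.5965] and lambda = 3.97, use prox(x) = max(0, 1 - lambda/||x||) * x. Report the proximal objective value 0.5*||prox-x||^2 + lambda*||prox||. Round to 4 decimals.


Step 1: Compute ||x||.
||x|| = 7.9448
Step 2: Compute scaling factor.
scale = max(0, 1 - 3.97/7.9448) = 0.5003
Step 3: prox(x) = [-0.5194, 0.482, 2.7308, -2.7999]
||prox(x)|| = 3.9748
Step 4: Proximal objective.
0.5*||prox-x||^2 = 7.8805
lambda*||prox|| = 15.78
Total = 23.6604


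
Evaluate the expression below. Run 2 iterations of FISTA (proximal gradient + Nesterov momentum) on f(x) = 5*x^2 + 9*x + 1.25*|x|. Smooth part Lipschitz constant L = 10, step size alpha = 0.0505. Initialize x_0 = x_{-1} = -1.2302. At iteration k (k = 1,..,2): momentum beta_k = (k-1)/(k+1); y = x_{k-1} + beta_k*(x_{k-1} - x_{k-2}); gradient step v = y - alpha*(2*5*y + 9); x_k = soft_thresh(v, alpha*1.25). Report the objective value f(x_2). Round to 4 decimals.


FISTA on f(x) = 5*x^2 + 9*x + 1.25*|x|
L = 10, alpha = 0.0505
Iteration 1: beta = 0.0, y = -1.2302 + 0.0*(-1.2302 + 1.2302) = -1.2302
  grad(y) = -3.302, v = y - alpha*grad = -1.0634
  prox(v) = soft_thresh(-1.0634, 0.0631) = -1.0003
Iteration 2: beta = 0.3333, y = -1.0003 + 0.3333*(-1.0003 + 1.2302) = -0.9237
  grad(y) = -0.237, v = y - alpha*grad = -0.9117
  prox(v) = soft_thresh(-0.9117, 0.0631) = -0.8486
f(x_2) = 5*(-0.8486)^2 + 9*(-0.8486) + 1.25*|-0.8486| = -2.976


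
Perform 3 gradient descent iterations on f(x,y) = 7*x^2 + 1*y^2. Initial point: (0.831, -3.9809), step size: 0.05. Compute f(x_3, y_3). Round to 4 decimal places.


Gradient descent on f(x,y) = 7*x^2 + 1*y^2.
Starting point: (0.831, -3.9809), alpha = 0.05
Step 1: grad_x = 2*7*0.831 = 11.634, grad_y = 2*1*-3.9809 = -7.9618
  x_1 = 0.831 - 0.05*11.634 = 0.2493
  y_1 = -3.9809 - 0.05*-7.9618 = -3.5828
Step 2: grad_x = 2*7*0.2493 = 3.4902, grad_y = 2*1*-3.5828 = -7.1656
  x_2 = 0.2493 - 0.05*3.4902 = 0.0748
  y_2 = -3.5828 - 0.05*-7.1656 = -3.2245
Step 3: grad_x = 2*7*0.0748 = 1.0471, grad_y = 2*1*-3.2245 = -6.4491
  x_3 = 0.0748 - 0.05*1.0471 = 0.0224
  y_3 = -3.2245 - 0.05*-6.4491 = -2.9021
f(0.0224, -2.9021) = 7*0.0224^2 + 1*(-2.9021)^2 = 8.4256


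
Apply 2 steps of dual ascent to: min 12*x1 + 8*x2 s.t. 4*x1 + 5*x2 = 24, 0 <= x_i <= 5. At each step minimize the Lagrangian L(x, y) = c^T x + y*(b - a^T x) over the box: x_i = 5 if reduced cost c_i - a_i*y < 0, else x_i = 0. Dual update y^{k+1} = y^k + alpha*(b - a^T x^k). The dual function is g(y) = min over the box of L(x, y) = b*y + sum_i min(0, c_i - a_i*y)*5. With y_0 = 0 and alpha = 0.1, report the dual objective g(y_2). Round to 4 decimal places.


Dual ascent for LP: min 12*x1 + 8*x2, 4*x1 + 5*x2 = 24, 0 <= x_i <= 5
Step 1: y^k = 0.0, reduced costs: (12.0, 8.0)
  x^k = (0.0, 0.0), subgradient = b - a^T x = 24.0
  y^{k+1} = 0.0 + 0.1*24.0 = 2.4
Step 2: y^k = 2.4, reduced costs: (2.4, -4.0)
  x^k = (0.0, 5.0), subgradient = b - a^T x = -1.0
  y^{k+1} = 2.4 + 0.1*-1.0 = 2.3
Dual objective at y_2 = 2.3: reduced costs (2.8, -3.5), box minimizer x = (0.0, 5.0)
g(y_2) = b*y + (c1 - a1*y)*x1 + (c2 - a2*y)*x2 = 24*2.3 + 2.8*0.0 + (-3.5)*5.0 = 55.2 + 0.0 - 17.5 = 37.7


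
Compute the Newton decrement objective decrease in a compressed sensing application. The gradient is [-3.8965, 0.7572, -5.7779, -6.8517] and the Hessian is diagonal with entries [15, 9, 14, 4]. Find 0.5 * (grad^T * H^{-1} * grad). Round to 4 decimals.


Step 1: H is diagonal, so H^(-1) * g = [-0.2598, 0.0841, -0.4127, -1.7129].
Step 2: g^T H^(-1) g = sum_i g_i^2 / H_ii
  = (-3.8965)^2/15 + (0.7572)^2/9 + (-5.7779)^2/14 + (-6.8517)^2/4
  = 1.0122 + 0.0637 + 2.3846 + 11.7364 = 15.1969
Step 3: Objective decrease = 0.5 * g^T H^(-1) g = 7.5985


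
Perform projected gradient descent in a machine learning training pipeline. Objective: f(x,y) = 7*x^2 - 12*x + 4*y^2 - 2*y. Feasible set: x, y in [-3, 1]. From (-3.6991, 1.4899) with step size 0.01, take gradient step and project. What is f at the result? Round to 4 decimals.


Step 1: Compute gradient at (-3.6991, 1.4899).
grad_x = 2*7*-3.6991 - 12 = -63.7874
grad_y = 2*4*1.4899 - 2 = 9.9192
Step 2: Gradient step.
x_raw = -3.6991 - 0.01*-63.7874 = -3.0612
y_raw = 1.4899 - 0.01*9.9192 = 1.3907
Step 3: Project onto [-3, 1].
x_proj = clip(-3.0612) = -3.0
y_proj = clip(1.3907) = 1.0
Step 4: Evaluate f.
f(-3.0, 1.0) = 101.0


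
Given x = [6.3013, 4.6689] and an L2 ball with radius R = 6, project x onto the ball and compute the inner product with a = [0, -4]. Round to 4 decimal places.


Step 1: Compute ||x|| (intermediates to 6 decimals).
||x|| = sqrt(6.3013^2 + 4.6689^2) = 7.842513
Step 2: Project.
Since ||x|| > R, scale = R/||x|| = 6/7.842513 = 0.765061, proj(x) = scale * x
proj(x) = [4.820879, 3.571993]
Step 3: Dot product.
a^T * proj(x) = 0*4.820879 - 4*3.571993 = -14.288
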